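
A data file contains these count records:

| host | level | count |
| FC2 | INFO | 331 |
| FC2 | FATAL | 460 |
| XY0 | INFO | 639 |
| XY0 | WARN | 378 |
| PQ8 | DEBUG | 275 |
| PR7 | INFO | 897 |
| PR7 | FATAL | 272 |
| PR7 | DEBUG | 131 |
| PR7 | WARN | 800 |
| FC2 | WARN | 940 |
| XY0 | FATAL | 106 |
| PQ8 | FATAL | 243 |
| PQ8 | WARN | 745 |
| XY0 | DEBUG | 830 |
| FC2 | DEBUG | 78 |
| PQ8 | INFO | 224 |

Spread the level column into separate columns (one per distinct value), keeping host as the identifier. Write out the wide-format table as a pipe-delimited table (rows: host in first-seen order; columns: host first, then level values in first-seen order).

| host | INFO | FATAL | WARN | DEBUG |
| FC2 | 331 | 460 | 940 | 78 |
| XY0 | 639 | 106 | 378 | 830 |
| PQ8 | 224 | 243 | 745 | 275 |
| PR7 | 897 | 272 | 800 | 131 |

Columns: host plus the 4 distinct level values (INFO, FATAL, WARN, DEBUG).
For example, row FC2 column INFO takes count=331 from the long row (FC2, INFO).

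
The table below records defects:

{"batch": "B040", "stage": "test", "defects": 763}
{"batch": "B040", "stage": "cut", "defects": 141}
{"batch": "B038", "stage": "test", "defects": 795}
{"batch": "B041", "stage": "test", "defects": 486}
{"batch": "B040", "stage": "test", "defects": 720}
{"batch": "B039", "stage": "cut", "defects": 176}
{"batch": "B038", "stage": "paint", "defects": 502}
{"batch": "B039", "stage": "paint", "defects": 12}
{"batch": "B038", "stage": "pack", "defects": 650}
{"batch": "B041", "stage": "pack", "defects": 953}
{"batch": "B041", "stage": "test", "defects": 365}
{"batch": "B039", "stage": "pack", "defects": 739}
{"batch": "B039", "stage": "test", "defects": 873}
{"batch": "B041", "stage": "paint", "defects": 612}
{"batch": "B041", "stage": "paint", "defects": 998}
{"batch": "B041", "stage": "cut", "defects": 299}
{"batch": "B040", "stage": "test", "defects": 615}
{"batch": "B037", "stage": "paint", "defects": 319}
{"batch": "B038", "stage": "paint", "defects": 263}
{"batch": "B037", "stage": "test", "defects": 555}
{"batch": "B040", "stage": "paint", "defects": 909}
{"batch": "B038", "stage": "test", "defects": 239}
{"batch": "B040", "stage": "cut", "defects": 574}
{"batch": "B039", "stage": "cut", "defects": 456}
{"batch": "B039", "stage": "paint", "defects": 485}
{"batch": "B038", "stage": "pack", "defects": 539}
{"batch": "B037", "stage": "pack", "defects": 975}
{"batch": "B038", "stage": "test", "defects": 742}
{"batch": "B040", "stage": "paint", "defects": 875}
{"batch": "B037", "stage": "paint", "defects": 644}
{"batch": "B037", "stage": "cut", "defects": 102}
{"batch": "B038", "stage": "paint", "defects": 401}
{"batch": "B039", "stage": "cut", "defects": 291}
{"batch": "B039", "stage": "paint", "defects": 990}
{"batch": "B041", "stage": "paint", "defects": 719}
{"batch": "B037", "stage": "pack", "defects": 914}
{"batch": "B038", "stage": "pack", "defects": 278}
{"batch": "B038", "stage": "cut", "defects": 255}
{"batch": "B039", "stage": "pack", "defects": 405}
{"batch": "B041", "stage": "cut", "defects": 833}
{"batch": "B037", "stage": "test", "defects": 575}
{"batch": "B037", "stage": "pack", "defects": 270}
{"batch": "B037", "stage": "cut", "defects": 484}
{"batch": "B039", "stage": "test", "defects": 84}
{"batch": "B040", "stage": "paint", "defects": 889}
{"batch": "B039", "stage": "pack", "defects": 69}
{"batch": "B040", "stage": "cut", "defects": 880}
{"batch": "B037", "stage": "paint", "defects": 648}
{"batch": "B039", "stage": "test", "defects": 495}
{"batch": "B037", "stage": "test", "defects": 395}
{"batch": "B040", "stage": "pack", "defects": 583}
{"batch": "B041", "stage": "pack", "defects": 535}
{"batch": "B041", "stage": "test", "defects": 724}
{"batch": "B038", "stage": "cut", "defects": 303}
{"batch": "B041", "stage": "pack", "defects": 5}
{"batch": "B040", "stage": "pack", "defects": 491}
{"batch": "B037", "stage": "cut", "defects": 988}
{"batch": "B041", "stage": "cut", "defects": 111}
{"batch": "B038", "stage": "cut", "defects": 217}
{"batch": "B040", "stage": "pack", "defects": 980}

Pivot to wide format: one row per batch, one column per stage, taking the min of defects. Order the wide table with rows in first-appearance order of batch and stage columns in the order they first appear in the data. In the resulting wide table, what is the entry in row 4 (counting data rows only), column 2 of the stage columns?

176

With rows in first-appearance order of batch, row 4 is batch=B039. stage columns in first-appearance order: test, cut, paint, pack; column 2 is cut.
Long rows with batch=B039, stage=cut: min(176, 456, 291) = 176.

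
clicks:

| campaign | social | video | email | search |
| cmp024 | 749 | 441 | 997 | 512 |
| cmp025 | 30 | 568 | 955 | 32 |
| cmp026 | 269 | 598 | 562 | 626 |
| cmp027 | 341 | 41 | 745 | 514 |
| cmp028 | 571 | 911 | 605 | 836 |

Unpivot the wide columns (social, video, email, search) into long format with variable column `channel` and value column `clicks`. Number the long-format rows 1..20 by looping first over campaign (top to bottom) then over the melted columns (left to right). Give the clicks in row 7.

955

20 rows total (5 × 4). Row 7: index ⌊(7-1)/4⌋ = 1 into campaign → cmp025; (7-1) mod 4 = 2 into the melted columns → email.
So row 7 is (cmp025, email, 955); clicks = 955.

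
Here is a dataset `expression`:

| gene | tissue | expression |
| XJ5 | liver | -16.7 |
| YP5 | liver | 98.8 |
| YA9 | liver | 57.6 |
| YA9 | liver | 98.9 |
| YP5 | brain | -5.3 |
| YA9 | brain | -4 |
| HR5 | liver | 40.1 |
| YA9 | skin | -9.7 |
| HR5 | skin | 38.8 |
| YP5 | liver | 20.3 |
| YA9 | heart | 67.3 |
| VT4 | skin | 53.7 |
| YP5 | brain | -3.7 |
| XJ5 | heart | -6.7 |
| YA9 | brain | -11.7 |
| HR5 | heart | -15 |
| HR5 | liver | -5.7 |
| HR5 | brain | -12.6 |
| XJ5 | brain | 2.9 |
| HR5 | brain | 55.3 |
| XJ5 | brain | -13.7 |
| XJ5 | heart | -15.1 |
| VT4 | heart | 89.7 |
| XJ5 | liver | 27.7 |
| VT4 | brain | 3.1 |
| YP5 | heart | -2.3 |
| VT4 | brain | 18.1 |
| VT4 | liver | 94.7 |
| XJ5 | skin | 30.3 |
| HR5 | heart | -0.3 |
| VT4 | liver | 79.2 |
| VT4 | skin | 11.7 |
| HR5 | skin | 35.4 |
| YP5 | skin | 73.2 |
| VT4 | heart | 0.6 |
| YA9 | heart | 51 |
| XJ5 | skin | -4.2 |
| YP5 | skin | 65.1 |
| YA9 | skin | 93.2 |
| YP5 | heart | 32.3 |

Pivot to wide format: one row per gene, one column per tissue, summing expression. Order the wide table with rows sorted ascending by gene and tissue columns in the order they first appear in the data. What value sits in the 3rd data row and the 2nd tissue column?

-10.8

With rows sorted ascending by gene, row 3 is gene=XJ5. tissue columns in first-appearance order: liver, brain, skin, heart; column 2 is brain.
Long rows with gene=XJ5, tissue=brain: 2.9 + -13.7 = -10.8.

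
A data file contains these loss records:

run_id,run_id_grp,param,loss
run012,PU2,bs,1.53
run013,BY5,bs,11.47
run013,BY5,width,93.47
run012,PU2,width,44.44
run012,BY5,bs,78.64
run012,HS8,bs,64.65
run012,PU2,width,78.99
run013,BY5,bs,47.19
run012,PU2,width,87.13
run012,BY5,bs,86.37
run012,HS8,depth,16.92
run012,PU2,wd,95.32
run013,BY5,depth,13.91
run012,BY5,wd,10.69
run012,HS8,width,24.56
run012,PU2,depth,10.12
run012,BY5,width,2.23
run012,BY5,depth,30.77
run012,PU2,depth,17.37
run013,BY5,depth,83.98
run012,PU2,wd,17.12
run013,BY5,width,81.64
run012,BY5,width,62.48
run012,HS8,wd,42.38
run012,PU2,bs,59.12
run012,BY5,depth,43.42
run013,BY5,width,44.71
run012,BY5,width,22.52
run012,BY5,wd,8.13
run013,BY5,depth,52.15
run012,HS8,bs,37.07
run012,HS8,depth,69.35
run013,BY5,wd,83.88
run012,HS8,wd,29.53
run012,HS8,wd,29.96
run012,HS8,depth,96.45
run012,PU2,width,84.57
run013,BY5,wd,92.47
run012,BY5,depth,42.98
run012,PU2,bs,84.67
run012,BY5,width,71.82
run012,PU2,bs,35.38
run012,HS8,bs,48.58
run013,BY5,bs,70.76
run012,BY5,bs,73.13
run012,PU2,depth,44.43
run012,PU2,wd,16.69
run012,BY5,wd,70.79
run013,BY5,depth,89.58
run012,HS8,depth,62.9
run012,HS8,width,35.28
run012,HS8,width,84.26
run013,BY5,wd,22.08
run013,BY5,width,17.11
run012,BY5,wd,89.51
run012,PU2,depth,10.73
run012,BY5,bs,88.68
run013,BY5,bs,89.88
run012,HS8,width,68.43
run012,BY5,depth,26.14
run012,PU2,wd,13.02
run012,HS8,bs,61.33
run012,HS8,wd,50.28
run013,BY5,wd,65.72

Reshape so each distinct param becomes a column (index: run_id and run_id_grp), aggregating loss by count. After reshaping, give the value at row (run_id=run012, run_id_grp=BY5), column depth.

4

Rows with run_id=run012, run_id_grp=BY5 and param=depth: loss values are 30.77, 43.42, 42.98, 26.14.
4 rows match — count = 4.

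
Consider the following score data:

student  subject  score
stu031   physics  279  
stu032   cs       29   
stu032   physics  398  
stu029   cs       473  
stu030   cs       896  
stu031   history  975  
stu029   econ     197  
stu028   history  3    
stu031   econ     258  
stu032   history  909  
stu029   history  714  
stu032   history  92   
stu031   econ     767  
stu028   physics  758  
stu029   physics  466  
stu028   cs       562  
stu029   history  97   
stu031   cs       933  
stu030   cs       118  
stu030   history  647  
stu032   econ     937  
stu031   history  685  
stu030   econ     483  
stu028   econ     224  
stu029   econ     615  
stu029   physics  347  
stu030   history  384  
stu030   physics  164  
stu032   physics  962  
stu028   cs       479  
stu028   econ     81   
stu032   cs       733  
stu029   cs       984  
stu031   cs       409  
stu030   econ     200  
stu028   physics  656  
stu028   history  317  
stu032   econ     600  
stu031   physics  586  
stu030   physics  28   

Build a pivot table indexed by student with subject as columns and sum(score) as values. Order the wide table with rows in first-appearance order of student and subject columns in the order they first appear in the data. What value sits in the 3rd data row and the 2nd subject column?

1457

With rows in first-appearance order of student, row 3 is student=stu029. subject columns in first-appearance order: physics, cs, history, econ; column 2 is cs.
Long rows with student=stu029, subject=cs: 473 + 984 = 1457.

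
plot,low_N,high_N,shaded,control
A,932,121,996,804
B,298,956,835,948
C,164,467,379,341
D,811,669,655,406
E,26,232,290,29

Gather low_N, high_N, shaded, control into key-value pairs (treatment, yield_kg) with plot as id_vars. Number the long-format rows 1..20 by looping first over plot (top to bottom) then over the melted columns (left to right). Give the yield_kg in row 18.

20 rows total (5 × 4). Row 18: index ⌊(18-1)/4⌋ = 4 into plot → E; (18-1) mod 4 = 1 into the melted columns → high_N.
So row 18 is (E, high_N, 232); yield_kg = 232.

232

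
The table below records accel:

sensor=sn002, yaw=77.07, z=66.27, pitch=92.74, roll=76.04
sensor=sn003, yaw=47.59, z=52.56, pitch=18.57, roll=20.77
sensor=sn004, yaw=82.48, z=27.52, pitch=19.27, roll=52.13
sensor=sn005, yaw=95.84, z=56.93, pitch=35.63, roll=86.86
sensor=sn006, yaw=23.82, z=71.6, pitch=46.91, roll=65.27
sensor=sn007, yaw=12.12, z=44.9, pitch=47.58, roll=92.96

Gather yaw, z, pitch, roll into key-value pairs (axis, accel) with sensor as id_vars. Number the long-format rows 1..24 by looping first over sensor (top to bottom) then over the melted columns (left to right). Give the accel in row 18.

71.6

24 rows total (6 × 4). Row 18: index ⌊(18-1)/4⌋ = 4 into sensor → sn006; (18-1) mod 4 = 1 into the melted columns → z.
So row 18 is (sn006, z, 71.6); accel = 71.6.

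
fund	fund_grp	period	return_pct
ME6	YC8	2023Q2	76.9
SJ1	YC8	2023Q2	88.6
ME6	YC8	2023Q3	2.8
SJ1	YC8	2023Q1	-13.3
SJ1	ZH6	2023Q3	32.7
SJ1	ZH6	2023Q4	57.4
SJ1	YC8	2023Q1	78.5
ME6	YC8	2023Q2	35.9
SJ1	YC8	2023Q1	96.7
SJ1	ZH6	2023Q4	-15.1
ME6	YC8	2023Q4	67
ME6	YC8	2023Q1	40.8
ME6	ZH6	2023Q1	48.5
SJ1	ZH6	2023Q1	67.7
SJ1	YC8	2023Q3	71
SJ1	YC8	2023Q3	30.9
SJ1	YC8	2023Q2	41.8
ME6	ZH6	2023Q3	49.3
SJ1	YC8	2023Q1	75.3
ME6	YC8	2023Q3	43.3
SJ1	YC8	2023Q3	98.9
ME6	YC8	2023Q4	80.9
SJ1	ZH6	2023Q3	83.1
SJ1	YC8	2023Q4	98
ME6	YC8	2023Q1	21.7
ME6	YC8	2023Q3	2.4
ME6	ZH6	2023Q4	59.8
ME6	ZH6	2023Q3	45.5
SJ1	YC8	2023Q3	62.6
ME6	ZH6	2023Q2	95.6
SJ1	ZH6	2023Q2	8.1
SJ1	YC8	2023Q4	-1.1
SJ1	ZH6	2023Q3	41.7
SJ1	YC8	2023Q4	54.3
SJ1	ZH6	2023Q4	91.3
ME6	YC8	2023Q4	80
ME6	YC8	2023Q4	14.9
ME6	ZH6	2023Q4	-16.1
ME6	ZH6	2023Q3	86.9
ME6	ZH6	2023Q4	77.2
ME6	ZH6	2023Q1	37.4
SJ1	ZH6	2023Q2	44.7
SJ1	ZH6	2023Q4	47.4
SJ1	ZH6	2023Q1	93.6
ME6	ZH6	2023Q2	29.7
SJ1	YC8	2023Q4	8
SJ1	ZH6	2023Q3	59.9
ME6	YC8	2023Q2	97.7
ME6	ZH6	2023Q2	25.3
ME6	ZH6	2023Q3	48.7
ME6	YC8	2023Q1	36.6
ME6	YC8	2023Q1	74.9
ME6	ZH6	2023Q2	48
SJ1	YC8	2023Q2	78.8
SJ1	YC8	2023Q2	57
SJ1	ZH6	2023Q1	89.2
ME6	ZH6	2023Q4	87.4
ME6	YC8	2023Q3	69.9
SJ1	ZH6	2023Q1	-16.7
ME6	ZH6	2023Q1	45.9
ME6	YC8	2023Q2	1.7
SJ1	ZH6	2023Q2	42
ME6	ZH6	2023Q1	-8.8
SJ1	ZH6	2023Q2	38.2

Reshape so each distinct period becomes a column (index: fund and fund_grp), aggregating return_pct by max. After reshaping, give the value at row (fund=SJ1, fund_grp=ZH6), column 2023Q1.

Rows with fund=SJ1, fund_grp=ZH6 and period=2023Q1: return_pct values are 67.7, 93.6, 89.2, -16.7.
max(67.7, 93.6, 89.2, -16.7) = 93.6.

93.6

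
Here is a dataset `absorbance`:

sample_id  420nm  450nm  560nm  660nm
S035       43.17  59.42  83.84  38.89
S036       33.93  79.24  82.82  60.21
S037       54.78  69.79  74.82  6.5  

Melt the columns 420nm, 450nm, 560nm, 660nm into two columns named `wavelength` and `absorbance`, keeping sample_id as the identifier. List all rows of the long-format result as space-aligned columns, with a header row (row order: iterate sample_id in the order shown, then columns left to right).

sample_id  wavelength  absorbance
S035       420nm       43.17     
S035       450nm       59.42     
S035       560nm       83.84     
S035       660nm       38.89     
S036       420nm       33.93     
S036       450nm       79.24     
S036       560nm       82.82     
S036       660nm       60.21     
S037       420nm       54.78     
S037       450nm       69.79     
S037       560nm       74.82     
S037       660nm       6.5       

Each (sample_id, column) pair becomes one row: 3 × 4 = 12 rows.
For example, (S035, 420nm) → absorbance=43.17.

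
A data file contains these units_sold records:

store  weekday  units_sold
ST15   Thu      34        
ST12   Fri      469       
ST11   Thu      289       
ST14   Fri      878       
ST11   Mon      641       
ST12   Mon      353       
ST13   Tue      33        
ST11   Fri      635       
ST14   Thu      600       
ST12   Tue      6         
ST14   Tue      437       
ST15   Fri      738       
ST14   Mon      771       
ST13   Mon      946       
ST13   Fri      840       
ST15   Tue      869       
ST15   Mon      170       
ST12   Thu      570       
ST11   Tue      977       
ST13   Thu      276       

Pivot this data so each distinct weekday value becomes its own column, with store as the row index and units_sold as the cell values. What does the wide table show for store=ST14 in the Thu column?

Wide layout: rows indexed by store, columns are the 4 distinct weekday values (Thu, Fri, Mon, Tue).
Cell (store=ST14, weekday=Thu) draws from the long row where store=ST14 and weekday=Thu, which has units_sold=600.

600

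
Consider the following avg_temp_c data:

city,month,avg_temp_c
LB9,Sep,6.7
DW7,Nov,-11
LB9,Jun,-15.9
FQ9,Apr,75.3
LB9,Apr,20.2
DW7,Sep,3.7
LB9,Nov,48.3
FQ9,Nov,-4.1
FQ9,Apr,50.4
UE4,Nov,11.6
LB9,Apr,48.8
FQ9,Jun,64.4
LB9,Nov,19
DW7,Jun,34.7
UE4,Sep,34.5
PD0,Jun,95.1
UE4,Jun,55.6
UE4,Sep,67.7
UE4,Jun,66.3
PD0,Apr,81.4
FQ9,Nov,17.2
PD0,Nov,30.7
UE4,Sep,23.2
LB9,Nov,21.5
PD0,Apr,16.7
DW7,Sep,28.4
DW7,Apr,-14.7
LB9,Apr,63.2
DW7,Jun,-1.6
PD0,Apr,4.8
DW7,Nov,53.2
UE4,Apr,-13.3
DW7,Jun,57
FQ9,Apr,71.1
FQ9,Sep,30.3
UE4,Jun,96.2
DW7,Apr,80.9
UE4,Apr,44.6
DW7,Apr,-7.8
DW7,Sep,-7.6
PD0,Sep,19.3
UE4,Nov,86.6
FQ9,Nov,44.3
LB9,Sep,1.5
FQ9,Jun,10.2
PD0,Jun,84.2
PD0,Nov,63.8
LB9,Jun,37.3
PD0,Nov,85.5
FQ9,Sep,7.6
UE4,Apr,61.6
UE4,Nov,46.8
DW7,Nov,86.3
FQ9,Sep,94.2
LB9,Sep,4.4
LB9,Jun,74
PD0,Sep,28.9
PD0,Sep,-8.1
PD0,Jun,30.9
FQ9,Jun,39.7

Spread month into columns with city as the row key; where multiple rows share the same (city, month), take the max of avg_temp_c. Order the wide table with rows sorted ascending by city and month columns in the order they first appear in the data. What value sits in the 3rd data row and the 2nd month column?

48.3

With rows sorted ascending by city, row 3 is city=LB9. month columns in first-appearance order: Sep, Nov, Jun, Apr; column 2 is Nov.
Long rows with city=LB9, month=Nov: max(48.3, 19, 21.5) = 48.3.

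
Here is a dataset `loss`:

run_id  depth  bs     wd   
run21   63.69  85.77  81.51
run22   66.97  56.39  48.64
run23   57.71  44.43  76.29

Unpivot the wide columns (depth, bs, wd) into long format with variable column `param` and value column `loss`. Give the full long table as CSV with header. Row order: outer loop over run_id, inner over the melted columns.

Each (run_id, column) pair becomes one row: 3 × 3 = 9 rows.
For example, (run21, depth) → loss=63.69.

run_id,param,loss
run21,depth,63.69
run21,bs,85.77
run21,wd,81.51
run22,depth,66.97
run22,bs,56.39
run22,wd,48.64
run23,depth,57.71
run23,bs,44.43
run23,wd,76.29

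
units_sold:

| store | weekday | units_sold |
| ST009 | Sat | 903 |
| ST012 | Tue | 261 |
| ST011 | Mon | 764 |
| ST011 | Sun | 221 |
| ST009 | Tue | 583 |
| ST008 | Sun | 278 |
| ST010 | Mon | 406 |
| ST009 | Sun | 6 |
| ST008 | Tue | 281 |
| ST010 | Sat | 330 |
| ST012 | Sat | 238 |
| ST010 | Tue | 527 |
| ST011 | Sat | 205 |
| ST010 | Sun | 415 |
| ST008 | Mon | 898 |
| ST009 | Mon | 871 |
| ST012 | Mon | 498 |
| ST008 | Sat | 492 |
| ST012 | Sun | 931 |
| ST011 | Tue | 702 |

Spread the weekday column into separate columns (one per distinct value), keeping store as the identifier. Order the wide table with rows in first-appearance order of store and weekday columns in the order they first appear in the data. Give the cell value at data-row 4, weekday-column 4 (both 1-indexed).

278

With rows in first-appearance order of store, row 4 is store=ST008. weekday columns in first-appearance order: Sat, Tue, Mon, Sun; column 4 is Sun.
Long rows with store=ST008, weekday=Sun: units_sold = 278.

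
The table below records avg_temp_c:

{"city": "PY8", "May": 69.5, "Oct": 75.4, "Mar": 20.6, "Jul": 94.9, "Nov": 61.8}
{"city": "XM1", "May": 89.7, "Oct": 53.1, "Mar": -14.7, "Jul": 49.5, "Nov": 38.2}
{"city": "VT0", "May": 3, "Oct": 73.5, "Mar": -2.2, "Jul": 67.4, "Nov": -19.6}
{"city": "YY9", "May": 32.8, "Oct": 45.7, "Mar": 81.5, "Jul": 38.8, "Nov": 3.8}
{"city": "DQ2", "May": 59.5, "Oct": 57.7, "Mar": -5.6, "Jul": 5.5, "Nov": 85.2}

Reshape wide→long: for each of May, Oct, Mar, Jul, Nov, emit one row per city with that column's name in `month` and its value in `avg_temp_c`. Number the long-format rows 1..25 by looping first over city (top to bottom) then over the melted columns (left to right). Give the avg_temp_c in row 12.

25 rows total (5 × 5). Row 12: index ⌊(12-1)/5⌋ = 2 into city → VT0; (12-1) mod 5 = 1 into the melted columns → Oct.
So row 12 is (VT0, Oct, 73.5); avg_temp_c = 73.5.

73.5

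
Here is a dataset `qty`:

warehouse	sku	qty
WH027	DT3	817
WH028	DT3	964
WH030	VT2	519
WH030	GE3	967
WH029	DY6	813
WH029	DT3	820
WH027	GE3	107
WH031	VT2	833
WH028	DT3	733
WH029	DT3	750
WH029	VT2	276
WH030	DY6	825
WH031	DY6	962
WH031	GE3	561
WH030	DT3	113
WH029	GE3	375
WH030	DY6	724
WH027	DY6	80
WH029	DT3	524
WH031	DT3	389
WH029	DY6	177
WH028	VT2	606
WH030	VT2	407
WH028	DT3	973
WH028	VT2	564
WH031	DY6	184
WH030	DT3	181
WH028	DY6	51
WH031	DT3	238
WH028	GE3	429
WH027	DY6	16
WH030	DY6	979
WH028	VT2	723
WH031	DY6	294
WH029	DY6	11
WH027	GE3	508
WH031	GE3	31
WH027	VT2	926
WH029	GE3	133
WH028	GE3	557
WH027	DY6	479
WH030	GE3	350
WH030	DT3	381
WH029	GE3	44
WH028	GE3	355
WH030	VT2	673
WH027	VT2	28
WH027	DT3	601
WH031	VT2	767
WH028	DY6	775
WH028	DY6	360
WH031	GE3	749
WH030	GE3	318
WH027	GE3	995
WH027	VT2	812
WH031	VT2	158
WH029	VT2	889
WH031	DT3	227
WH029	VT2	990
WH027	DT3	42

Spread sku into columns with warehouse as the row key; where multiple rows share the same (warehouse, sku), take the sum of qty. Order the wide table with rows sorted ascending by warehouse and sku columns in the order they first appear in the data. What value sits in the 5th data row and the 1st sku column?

854

With rows sorted ascending by warehouse, row 5 is warehouse=WH031. sku columns in first-appearance order: DT3, VT2, GE3, DY6; column 1 is DT3.
Long rows with warehouse=WH031, sku=DT3: 389 + 238 + 227 = 854.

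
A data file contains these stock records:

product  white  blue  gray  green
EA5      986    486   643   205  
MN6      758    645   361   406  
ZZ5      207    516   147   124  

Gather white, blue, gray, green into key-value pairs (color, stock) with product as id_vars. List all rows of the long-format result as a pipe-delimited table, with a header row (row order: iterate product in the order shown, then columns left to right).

Each (product, column) pair becomes one row: 3 × 4 = 12 rows.
For example, (EA5, white) → stock=986.

| product | color | stock |
| EA5 | white | 986 |
| EA5 | blue | 486 |
| EA5 | gray | 643 |
| EA5 | green | 205 |
| MN6 | white | 758 |
| MN6 | blue | 645 |
| MN6 | gray | 361 |
| MN6 | green | 406 |
| ZZ5 | white | 207 |
| ZZ5 | blue | 516 |
| ZZ5 | gray | 147 |
| ZZ5 | green | 124 |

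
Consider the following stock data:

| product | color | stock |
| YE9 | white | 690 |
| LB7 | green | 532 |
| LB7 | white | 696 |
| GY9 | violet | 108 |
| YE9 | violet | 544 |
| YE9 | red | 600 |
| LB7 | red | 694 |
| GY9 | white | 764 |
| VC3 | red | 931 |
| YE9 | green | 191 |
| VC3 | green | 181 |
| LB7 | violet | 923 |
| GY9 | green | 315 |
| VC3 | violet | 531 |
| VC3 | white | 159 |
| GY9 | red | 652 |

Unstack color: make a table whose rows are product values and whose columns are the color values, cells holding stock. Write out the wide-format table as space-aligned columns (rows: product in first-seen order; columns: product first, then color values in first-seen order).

Columns: product plus the 4 distinct color values (white, green, violet, red).
For example, row YE9 column white takes stock=690 from the long row (YE9, white).

product  white  green  violet  red
YE9      690    191    544     600
LB7      696    532    923     694
GY9      764    315    108     652
VC3      159    181    531     931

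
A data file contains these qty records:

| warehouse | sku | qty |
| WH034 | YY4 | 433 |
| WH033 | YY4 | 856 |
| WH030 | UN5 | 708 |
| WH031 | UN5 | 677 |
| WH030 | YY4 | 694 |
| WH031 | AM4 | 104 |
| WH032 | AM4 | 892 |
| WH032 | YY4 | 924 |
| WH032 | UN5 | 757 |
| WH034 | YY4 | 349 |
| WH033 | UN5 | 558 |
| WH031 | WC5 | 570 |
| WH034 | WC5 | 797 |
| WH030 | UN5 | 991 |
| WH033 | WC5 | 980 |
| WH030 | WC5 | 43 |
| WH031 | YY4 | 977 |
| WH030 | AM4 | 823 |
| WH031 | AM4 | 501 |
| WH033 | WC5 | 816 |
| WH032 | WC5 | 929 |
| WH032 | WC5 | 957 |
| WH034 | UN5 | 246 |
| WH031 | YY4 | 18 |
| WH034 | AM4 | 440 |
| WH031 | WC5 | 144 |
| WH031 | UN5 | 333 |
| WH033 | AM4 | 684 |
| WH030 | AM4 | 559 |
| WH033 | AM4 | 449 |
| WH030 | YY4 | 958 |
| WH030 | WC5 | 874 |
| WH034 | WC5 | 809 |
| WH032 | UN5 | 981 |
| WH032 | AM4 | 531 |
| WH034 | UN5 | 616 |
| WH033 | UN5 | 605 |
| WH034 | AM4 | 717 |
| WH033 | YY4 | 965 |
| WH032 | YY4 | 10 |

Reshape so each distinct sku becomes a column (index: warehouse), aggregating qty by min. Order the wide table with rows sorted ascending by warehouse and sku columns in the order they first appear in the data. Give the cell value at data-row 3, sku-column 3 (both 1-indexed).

With rows sorted ascending by warehouse, row 3 is warehouse=WH032. sku columns in first-appearance order: YY4, UN5, AM4, WC5; column 3 is AM4.
Long rows with warehouse=WH032, sku=AM4: min(892, 531) = 531.

531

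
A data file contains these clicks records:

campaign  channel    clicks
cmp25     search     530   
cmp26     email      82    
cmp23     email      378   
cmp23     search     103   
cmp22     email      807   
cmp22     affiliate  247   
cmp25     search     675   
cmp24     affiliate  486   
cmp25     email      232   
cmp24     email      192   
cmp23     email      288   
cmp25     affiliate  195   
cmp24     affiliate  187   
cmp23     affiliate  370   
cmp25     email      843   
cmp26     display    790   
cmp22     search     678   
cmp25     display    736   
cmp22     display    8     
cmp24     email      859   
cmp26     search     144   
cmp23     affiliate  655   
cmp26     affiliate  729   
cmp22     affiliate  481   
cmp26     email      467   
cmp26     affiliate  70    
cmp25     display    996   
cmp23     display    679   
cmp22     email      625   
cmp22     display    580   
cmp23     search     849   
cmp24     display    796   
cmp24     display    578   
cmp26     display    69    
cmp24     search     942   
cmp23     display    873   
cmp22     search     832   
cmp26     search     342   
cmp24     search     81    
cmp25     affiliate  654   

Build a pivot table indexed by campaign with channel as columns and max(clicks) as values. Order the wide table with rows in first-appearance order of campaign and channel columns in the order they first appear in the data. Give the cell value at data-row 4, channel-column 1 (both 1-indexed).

832

With rows in first-appearance order of campaign, row 4 is campaign=cmp22. channel columns in first-appearance order: search, email, affiliate, display; column 1 is search.
Long rows with campaign=cmp22, channel=search: max(678, 832) = 832.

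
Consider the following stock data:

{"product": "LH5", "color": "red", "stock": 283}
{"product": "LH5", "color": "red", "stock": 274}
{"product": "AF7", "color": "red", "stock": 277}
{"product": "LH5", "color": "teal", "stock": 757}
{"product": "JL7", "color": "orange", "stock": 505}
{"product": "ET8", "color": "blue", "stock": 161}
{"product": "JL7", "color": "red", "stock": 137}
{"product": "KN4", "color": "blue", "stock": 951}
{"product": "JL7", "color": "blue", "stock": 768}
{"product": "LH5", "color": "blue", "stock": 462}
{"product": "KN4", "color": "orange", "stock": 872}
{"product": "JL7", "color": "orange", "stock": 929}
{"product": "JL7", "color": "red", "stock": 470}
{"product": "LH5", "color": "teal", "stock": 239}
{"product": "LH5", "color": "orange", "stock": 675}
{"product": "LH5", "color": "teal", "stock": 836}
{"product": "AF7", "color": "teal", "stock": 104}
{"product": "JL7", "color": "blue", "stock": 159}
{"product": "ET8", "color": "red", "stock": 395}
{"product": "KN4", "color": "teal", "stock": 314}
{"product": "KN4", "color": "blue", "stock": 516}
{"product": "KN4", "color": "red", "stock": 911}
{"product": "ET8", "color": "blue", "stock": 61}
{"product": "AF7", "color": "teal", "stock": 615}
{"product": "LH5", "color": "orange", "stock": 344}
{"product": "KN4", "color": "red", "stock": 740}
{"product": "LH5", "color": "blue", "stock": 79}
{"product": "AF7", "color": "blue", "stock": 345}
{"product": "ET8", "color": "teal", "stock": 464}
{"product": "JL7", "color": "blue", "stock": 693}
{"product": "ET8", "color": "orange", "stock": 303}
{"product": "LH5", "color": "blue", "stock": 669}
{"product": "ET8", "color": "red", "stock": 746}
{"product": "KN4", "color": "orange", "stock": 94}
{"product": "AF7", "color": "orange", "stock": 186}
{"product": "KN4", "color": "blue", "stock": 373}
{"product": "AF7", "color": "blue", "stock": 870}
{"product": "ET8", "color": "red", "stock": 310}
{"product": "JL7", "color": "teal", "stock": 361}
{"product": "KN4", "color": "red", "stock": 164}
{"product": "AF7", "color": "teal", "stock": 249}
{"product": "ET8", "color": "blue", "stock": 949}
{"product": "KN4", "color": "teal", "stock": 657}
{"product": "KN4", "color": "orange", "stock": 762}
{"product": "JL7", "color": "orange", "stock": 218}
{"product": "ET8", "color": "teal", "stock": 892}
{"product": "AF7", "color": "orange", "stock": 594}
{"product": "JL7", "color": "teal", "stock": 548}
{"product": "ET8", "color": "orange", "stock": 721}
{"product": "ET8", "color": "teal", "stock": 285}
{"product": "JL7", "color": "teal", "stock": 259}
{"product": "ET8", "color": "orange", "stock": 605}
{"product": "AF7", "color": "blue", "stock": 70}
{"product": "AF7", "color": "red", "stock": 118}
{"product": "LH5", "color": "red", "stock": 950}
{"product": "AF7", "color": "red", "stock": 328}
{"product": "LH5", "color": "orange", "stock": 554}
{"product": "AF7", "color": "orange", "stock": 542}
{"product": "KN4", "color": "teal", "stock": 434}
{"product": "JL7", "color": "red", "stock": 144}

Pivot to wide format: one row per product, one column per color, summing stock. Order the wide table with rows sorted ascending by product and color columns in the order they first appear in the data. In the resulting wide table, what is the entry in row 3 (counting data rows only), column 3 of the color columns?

With rows sorted ascending by product, row 3 is product=JL7. color columns in first-appearance order: red, teal, orange, blue; column 3 is orange.
Long rows with product=JL7, color=orange: 505 + 929 + 218 = 1652.

1652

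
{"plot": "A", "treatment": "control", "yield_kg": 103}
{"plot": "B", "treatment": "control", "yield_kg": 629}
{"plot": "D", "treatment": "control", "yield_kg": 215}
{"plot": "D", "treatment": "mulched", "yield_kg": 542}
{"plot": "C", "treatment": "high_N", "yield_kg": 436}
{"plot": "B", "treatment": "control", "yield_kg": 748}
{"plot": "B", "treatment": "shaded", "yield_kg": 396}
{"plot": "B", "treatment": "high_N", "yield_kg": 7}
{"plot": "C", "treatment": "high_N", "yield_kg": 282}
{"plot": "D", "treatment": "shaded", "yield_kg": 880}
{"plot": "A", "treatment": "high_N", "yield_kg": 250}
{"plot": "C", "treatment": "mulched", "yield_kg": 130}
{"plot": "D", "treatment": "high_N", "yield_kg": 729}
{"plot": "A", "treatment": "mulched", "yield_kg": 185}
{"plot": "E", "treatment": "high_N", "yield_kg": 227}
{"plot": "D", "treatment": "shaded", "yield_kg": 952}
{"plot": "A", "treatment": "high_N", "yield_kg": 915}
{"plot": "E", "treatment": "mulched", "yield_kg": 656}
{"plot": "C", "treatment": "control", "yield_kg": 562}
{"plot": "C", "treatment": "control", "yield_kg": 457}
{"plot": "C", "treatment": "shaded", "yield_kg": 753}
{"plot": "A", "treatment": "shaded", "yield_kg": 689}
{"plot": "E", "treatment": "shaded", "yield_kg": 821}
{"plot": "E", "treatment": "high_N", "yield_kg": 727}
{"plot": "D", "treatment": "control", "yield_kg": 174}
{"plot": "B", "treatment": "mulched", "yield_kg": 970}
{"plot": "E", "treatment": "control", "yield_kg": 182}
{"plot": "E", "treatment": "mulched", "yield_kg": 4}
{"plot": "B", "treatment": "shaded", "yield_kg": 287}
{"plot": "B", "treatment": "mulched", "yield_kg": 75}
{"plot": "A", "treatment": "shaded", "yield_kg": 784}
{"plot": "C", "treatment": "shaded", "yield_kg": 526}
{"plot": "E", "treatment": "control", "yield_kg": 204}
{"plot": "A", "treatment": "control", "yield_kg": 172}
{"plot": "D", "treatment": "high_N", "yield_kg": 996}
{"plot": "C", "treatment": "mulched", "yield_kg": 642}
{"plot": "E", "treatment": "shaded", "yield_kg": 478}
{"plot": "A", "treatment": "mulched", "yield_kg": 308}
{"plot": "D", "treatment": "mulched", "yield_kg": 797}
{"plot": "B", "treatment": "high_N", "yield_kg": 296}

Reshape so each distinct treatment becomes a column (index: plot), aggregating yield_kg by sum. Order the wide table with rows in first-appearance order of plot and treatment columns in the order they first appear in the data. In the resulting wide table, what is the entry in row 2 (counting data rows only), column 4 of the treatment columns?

683

With rows in first-appearance order of plot, row 2 is plot=B. treatment columns in first-appearance order: control, mulched, high_N, shaded; column 4 is shaded.
Long rows with plot=B, treatment=shaded: 396 + 287 = 683.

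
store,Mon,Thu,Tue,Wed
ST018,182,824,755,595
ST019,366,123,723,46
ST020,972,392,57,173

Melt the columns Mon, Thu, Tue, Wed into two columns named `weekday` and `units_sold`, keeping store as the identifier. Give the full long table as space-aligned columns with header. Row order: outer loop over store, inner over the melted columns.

Each (store, column) pair becomes one row: 3 × 4 = 12 rows.
For example, (ST018, Mon) → units_sold=182.

store  weekday  units_sold
ST018  Mon      182       
ST018  Thu      824       
ST018  Tue      755       
ST018  Wed      595       
ST019  Mon      366       
ST019  Thu      123       
ST019  Tue      723       
ST019  Wed      46        
ST020  Mon      972       
ST020  Thu      392       
ST020  Tue      57        
ST020  Wed      173       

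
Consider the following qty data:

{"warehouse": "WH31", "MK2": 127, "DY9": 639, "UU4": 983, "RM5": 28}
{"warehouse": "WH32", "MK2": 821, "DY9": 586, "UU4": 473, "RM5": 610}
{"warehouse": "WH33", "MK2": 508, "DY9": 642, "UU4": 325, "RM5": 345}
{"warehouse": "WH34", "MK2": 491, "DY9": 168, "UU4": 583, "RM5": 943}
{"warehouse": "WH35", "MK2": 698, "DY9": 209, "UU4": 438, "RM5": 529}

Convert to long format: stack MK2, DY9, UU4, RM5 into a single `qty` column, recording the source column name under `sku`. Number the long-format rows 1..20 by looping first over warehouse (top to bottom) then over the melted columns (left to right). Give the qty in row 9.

508

20 rows total (5 × 4). Row 9: index ⌊(9-1)/4⌋ = 2 into warehouse → WH33; (9-1) mod 4 = 0 into the melted columns → MK2.
So row 9 is (WH33, MK2, 508); qty = 508.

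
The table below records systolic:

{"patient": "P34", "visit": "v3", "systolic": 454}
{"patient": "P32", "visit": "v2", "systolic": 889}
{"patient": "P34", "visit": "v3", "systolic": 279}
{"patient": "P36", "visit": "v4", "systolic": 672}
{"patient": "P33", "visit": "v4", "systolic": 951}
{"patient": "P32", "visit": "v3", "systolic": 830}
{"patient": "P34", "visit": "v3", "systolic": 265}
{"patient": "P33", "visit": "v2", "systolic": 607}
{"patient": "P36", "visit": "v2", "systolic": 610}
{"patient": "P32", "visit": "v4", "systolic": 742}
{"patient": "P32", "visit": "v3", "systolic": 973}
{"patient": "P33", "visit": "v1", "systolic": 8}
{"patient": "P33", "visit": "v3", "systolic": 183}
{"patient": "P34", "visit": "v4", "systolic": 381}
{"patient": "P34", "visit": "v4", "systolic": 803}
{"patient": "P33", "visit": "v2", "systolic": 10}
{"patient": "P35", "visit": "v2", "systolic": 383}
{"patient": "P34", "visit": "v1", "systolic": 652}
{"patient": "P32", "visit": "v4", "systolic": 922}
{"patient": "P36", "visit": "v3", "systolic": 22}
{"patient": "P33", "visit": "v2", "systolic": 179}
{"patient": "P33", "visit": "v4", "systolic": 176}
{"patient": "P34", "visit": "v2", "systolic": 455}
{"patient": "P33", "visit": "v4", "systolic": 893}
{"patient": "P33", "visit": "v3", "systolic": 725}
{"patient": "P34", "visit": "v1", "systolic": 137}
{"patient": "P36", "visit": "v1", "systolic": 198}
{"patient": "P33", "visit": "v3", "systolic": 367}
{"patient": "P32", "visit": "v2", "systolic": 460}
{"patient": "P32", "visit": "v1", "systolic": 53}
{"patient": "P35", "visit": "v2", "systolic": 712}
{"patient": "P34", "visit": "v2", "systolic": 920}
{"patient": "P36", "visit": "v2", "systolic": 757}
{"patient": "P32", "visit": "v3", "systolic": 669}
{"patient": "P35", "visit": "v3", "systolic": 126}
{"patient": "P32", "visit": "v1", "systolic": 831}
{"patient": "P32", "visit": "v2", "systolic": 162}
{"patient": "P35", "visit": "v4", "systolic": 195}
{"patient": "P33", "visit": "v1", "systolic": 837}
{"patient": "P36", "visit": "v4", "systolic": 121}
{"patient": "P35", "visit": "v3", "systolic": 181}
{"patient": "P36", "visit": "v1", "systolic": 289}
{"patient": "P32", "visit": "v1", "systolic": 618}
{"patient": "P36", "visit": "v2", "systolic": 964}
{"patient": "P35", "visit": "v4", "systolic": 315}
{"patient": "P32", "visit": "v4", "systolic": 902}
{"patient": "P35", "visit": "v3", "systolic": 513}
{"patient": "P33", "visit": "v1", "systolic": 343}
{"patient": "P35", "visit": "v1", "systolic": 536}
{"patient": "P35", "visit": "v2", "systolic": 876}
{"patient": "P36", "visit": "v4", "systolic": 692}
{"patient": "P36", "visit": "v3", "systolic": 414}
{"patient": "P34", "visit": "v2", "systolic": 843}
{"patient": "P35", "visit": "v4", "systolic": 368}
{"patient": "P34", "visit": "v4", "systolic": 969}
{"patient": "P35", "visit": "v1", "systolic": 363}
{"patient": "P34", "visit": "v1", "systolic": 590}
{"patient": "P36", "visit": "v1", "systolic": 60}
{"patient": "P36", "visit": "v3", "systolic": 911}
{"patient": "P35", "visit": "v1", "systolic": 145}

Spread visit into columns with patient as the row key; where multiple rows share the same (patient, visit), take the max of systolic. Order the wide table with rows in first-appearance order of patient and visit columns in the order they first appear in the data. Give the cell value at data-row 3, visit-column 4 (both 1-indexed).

289

With rows in first-appearance order of patient, row 3 is patient=P36. visit columns in first-appearance order: v3, v2, v4, v1; column 4 is v1.
Long rows with patient=P36, visit=v1: max(198, 289, 60) = 289.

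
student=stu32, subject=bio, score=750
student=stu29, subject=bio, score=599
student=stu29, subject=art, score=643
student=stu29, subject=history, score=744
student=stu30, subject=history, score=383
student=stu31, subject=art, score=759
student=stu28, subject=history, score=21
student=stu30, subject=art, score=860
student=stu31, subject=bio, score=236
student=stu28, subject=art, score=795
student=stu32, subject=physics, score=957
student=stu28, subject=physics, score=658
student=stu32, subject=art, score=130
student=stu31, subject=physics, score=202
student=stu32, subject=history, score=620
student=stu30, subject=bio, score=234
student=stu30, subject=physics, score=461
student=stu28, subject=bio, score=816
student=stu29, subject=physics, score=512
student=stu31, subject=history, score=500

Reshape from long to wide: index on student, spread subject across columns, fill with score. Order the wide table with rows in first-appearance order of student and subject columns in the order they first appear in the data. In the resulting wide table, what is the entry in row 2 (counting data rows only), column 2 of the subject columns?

643

With rows in first-appearance order of student, row 2 is student=stu29. subject columns in first-appearance order: bio, art, history, physics; column 2 is art.
Long rows with student=stu29, subject=art: score = 643.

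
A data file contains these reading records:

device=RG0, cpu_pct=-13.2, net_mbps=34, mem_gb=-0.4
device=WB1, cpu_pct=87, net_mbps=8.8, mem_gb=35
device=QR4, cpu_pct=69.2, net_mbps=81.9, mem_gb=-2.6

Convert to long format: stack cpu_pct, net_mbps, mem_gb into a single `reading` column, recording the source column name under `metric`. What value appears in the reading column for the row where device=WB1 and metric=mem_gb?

35

Unpivoting turns each (device, wide-column) pair into one long row.
The wide cell at row WB1, column mem_gb holds 35, so the long row (WB1, mem_gb) has reading=35.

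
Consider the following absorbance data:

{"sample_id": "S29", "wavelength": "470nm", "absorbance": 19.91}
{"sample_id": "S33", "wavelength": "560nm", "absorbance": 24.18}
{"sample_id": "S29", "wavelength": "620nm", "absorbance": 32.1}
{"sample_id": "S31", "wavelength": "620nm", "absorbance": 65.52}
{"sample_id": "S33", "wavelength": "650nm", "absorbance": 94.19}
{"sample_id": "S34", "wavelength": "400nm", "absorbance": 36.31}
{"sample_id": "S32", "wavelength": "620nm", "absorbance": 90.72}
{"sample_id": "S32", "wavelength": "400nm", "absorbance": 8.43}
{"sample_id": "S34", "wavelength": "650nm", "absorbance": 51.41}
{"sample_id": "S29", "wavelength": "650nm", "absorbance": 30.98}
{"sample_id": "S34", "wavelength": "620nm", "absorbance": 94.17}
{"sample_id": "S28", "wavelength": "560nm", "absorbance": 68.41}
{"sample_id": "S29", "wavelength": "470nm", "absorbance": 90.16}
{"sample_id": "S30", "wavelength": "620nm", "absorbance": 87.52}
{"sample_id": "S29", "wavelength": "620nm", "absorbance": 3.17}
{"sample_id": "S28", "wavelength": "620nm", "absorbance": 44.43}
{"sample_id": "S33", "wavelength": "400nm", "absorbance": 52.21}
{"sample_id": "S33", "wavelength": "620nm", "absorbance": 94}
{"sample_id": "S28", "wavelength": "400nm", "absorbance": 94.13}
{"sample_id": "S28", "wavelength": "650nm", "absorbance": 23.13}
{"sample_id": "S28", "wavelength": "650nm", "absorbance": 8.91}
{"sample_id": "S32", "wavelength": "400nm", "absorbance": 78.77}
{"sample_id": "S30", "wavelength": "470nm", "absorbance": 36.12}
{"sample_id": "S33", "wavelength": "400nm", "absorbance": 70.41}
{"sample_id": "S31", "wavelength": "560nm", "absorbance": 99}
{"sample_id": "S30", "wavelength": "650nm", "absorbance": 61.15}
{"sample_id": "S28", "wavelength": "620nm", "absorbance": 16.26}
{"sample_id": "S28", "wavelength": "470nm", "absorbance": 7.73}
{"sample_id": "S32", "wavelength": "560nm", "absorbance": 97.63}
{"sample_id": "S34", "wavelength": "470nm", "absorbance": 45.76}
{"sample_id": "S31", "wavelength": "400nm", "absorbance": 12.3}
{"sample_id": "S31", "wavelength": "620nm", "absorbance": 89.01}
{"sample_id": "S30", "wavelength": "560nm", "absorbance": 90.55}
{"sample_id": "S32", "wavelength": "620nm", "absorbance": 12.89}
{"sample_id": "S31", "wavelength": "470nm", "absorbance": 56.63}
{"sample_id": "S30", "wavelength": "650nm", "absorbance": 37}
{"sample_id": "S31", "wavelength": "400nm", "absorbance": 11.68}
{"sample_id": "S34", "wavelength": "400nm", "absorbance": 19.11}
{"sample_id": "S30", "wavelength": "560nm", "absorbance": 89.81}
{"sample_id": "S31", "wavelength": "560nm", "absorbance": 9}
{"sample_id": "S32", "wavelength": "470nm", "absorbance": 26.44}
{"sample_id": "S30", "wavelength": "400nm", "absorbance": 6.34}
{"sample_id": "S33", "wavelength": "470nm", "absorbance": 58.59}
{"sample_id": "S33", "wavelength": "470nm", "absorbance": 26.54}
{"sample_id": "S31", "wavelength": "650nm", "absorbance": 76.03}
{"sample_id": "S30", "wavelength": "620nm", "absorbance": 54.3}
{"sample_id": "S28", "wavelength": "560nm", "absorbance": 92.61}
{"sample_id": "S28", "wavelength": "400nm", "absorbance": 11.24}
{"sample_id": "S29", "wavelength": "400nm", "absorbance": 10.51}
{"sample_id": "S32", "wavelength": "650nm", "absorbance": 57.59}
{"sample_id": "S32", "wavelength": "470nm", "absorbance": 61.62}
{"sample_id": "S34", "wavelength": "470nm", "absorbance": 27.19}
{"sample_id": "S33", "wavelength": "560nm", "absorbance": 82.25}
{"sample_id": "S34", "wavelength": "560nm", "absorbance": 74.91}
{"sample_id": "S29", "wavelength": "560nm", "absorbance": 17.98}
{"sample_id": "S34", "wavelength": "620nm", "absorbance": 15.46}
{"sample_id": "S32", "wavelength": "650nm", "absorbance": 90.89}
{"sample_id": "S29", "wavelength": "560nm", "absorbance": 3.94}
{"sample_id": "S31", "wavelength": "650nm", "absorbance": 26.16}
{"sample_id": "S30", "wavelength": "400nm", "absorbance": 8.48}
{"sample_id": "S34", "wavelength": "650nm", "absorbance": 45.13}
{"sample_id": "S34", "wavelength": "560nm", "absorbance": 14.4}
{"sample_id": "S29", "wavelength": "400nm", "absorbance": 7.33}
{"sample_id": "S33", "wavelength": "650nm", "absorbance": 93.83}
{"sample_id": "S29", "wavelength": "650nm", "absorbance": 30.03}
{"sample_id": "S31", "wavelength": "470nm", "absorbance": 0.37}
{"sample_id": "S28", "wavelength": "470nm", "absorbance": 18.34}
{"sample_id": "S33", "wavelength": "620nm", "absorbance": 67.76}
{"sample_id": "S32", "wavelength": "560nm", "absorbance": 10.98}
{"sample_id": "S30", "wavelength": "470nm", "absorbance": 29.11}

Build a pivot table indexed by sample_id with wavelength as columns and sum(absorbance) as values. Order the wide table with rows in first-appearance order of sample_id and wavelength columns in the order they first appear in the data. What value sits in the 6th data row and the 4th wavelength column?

32.04

With rows in first-appearance order of sample_id, row 6 is sample_id=S28. wavelength columns in first-appearance order: 470nm, 560nm, 620nm, 650nm, 400nm; column 4 is 650nm.
Long rows with sample_id=S28, wavelength=650nm: 23.13 + 8.91 = 32.04.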